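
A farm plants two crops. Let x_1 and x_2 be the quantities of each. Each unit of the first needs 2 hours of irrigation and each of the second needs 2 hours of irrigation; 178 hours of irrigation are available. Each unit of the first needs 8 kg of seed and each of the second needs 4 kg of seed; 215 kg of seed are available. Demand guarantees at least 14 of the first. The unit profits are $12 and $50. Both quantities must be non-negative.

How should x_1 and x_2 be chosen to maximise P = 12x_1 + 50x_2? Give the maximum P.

Vertices and P = 12x_1 + 50x_2:
  (215/8, 0) → P = 645/2
  (14, 0) → P = 168
  (14, 103/4) → P = 2911/2

x_1 = 14, x_2 = 103/4, maximum P = 2911/2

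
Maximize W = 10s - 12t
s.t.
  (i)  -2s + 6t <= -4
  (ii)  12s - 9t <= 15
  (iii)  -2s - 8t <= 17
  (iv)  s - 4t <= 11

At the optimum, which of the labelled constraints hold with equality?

(ii) and (iii)

Feasible corners and W = 10s - 12t:
  (1, -1/3) → W = 14
  (-5/2, -3/2) → W = -7
  (-11/38, -39/19) → W = 413/19

The maximum is at (-11/38, -39/19). Substituting into each constraint, equality holds for (ii) and (iii); the remaining constraints have slack.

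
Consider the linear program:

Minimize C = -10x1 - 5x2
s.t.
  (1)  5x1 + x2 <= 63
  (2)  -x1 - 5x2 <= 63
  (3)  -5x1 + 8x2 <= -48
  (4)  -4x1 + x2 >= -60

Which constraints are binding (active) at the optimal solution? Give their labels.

Corner points and C = -10x1 - 5x2:
  (184/15, 5/3) → C = -131
  (41/3, -16/3) → C = -110
  (-8, -11) → C = 135
  (79/7, -104/7) → C = -270/7

The minimum is at (184/15, 5/3). Substituting into each constraint, equality holds for (1) and (3); the remaining constraints have slack.

(1) and (3)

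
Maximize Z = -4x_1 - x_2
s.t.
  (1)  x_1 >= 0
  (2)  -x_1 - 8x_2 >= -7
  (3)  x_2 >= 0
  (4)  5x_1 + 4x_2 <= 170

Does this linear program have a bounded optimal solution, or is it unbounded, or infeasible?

bounded optimum

Vertices and Z = -4x_1 - x_2:
  (0, 7/8) → Z = -7/8
  (0, 0) → Z = 0
  (7, 0) → Z = -28
The feasible region has finitely many vertices and no improving ray; the maximum is 0 at (0, 0).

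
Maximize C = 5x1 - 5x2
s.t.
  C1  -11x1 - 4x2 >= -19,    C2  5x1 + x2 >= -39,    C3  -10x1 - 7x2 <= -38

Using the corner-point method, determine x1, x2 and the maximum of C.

x1 = -19/37, x2 = 228/37, maximum C = -1235/37

The optimum lies where -11x1 - 4x2 = -19 and -10x1 - 7x2 = -38.
Solving simultaneously gives x1 = -19/37, x2 = 228/37.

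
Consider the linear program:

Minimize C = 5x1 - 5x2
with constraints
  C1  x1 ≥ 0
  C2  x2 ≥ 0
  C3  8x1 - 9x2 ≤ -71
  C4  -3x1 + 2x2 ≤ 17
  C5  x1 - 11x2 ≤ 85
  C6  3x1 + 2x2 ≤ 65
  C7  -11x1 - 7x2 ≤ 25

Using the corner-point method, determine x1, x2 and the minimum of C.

Feasible corners and C = 5x1 - 5x2:
  (0, 71/9) → C = -355/9
  (0, 17/2) → C = -85/2
  (443/43, 733/43) → C = -1450/43
  (8, 41/2) → C = -125/2

The binding constraints are -3x1 + 2x2 = 17 and 3x1 + 2x2 = 65.
Solving simultaneously gives x1 = 8, x2 = 41/2.

x1 = 8, x2 = 41/2, minimum C = -125/2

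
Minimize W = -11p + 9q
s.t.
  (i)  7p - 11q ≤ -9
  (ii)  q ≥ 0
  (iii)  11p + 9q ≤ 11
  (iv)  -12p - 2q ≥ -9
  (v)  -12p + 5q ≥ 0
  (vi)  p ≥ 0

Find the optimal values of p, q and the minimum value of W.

Corner points and W = -11p + 9q:
  (5/23, 22/23) → W = 143/23
  (0, 9/11) → W = 81/11
  (0, 11/9) → W = 11

At the optimal vertex, 7p - 11q = -9 and 11p + 9q = 11.
Solving simultaneously gives p = 5/23, q = 22/23.

p = 5/23, q = 22/23, minimum W = 143/23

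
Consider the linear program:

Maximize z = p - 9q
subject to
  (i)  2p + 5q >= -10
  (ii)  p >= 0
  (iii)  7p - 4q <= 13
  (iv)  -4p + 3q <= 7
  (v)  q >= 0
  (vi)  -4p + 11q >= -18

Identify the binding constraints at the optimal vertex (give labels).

(iii) and (v)

Corner points and z = p - 9q:
  (0, 7/3) → z = -21
  (0, 0) → z = 0
  (67/5, 101/5) → z = -842/5
  (13/7, 0) → z = 13/7

The maximum is at (13/7, 0). Substituting into each constraint, equality holds for (iii) and (v); the remaining constraints have slack.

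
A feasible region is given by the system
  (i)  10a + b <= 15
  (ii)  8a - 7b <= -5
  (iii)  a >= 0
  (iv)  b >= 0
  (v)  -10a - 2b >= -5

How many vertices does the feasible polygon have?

3

Pairwise boundary intersections that survive every other constraint:
  (0, 5/7)
  (25/86, 45/43)
  (0, 5/2)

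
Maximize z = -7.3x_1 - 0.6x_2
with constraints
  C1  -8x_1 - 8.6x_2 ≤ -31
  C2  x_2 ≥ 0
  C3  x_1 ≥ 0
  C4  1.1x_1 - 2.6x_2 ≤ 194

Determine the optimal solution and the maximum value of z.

Corner points and z = -7.3x_1 - 0.6x_2:
  (31/8, 0) → z = -2263/80
  (0, 155/43) → z = -93/43
  (1940/11, 0) → z = -14162/11
The feasible region is unbounded (it extends along (0, 1), (26, 11)), but z strictly decreases along every unbounded feasible direction, so there is no improving ray and the maximum is attained at a vertex.

x_1 = 0, x_2 = 155/43, maximum z = -93/43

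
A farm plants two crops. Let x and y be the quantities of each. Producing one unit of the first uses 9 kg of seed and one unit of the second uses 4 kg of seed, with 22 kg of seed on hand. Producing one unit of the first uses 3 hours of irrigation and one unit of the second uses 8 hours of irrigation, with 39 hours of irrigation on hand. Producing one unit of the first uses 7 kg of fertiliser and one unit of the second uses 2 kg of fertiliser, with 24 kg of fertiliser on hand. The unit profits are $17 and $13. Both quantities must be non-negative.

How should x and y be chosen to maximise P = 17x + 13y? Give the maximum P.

Corner points and P = 17x + 13y:
  (0, 0) → P = 0
  (0, 39/8) → P = 507/8
  (22/9, 0) → P = 374/9
  (1/3, 19/4) → P = 809/12

x = 1/3, y = 19/4, maximum P = 809/12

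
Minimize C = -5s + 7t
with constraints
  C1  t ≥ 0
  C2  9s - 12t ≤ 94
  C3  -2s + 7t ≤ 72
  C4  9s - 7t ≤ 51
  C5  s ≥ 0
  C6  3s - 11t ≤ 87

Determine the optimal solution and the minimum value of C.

Extreme points and C = -5s + 7t:
  (17/3, 0) → C = -85/3
  (0, 0) → C = 0
  (123/7, 750/49) → C = 135/7
  (0, 72/7) → C = 72

The optimum lies where t = 0 and 9s - 7t = 51.
Solving simultaneously gives s = 17/3, t = 0.

s = 17/3, t = 0, minimum C = -85/3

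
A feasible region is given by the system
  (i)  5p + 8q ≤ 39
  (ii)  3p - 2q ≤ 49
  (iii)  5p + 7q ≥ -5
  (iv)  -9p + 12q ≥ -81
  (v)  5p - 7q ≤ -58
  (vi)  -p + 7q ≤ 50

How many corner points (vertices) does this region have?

4

Of the 15 pairwise boundary intersections, those satisfying every inequality are:
  (-191/75, 97/15)
  (-127/43, 289/43)
  (-63/10, 53/14)
  (-55/6, 35/6)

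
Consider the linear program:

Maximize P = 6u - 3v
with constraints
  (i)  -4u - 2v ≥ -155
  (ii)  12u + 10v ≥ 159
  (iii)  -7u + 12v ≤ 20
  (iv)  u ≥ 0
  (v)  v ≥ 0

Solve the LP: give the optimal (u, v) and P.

u = 155/4, v = 0, maximum P = 465/2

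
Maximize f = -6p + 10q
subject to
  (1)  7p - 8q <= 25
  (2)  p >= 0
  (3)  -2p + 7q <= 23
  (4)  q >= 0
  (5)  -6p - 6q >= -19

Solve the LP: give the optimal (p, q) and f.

Extreme points and f = -6p + 10q:
  (0, 0) → f = 0
  (0, 19/6) → f = 95/3
  (19/6, 0) → f = -19

p = 0, q = 19/6, maximum f = 95/3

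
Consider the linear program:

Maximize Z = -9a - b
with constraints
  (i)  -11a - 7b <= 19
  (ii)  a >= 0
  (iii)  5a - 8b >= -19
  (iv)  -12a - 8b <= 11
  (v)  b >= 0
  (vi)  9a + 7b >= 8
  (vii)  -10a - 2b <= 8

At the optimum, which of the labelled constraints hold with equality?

(ii) and (vi)

Extreme points and Z = -9a - b:
  (0, 19/8) → Z = -19/8
  (0, 8/7) → Z = -8/7
  (8/9, 0) → Z = -8
The feasible region is unbounded (it extends along (1, 0), (8, 5)), but Z strictly decreases along every unbounded feasible direction, so there is no improving ray and the maximum is attained at a vertex.

The maximum is at (0, 8/7). Substituting into each constraint, equality holds for (ii) and (vi); the remaining constraints have slack.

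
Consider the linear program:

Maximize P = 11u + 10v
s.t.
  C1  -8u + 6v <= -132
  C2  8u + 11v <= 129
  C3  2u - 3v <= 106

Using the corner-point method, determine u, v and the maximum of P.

u = 1553/46, v = -295/23, maximum P = 11183/46

The optimum lies where 8u + 11v = 129 and 2u - 3v = 106.
Solving simultaneously gives u = 1553/46, v = -295/23.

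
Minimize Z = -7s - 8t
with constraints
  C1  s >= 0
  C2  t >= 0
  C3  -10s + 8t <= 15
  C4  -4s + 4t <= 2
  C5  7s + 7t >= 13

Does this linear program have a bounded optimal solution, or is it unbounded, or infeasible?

unbounded

From the feasible point (13/7, 0), moving in the direction (4, 4) keeps every constraint satisfied while Z decreases without bound.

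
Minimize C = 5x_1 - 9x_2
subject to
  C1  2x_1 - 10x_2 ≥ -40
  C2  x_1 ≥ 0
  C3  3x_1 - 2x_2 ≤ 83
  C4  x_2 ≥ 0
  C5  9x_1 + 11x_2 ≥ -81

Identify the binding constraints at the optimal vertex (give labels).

Extreme points and C = 5x_1 - 9x_2:
  (0, 4) → C = -36
  (35, 11) → C = 76
  (0, 0) → C = 0
  (83/3, 0) → C = 415/3

The minimum is at (0, 4). Substituting into each constraint, equality holds for C1 and C2; the remaining constraints have slack.

C1 and C2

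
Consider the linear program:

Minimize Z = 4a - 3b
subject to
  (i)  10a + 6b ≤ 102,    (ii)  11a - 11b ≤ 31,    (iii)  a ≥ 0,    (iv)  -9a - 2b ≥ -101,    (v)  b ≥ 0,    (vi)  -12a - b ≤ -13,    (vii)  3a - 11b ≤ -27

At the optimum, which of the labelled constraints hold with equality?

Corner points and Z = 4a - 3b:
  (327/44, 203/44) → Z = 699/44
  (0, 17) → Z = -51
  (29/4, 195/44) → Z = 691/44
  (0, 13) → Z = -39
  (116/135, 121/45) → Z = -125/27

The minimum is at (0, 17). Substituting into each constraint, equality holds for (i) and (iii); the remaining constraints have slack.

(i) and (iii)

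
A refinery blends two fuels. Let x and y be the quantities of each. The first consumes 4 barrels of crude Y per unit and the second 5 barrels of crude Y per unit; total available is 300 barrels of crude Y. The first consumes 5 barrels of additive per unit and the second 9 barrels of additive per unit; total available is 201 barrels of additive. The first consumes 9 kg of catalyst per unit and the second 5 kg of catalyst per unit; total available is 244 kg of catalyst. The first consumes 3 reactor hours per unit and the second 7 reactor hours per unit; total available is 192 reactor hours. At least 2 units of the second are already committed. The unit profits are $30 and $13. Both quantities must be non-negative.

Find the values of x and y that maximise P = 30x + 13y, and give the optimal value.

Feasible corners and P = 30x + 13y:
  (0, 67/3) → P = 871/3
  (0, 2) → P = 26
  (1191/56, 589/56) → P = 43387/56
  (26, 2) → P = 806

The binding constraints are 9x + 5y = 244 and y = 2.
Solving simultaneously gives x = 26, y = 2.

x = 26, y = 2, maximum P = 806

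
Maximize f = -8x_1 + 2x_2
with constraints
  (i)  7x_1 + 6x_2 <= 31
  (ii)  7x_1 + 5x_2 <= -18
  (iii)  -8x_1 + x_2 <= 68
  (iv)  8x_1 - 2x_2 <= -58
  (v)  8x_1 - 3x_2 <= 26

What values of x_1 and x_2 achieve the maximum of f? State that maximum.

Feasible corners and f = -8x_1 + 2x_2:
  (-358/47, 332/47) → f = 3528/47
  (-163/27, 131/27) → f = 58
  (-39/4, -10) → f = 58

The optimum lies where 7x_1 + 5x_2 = -18 and -8x_1 + x_2 = 68.
Solving simultaneously gives x_1 = -358/47, x_2 = 332/47.

x_1 = -358/47, x_2 = 332/47, maximum f = 3528/47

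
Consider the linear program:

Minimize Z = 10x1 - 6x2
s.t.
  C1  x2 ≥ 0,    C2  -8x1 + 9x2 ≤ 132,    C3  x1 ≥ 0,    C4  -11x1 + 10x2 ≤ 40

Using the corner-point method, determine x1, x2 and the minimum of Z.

Feasible corners and Z = 10x1 - 6x2:
  (0, 0) → Z = 0
  (960/19, 1132/19) → Z = 2808/19
  (0, 4) → Z = -24
The feasible region is unbounded (it extends along (9, 8), (1, 0)), but Z strictly increases along every unbounded feasible direction, so there is no improving ray and the minimum is attained at a vertex.

The optimum lies where x1 = 0 and -11x1 + 10x2 = 40.
Solving simultaneously gives x1 = 0, x2 = 4.

x1 = 0, x2 = 4, minimum Z = -24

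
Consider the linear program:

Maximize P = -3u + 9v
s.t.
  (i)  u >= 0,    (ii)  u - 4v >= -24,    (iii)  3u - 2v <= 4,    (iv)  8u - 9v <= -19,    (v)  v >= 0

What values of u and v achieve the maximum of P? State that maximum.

u = 0, v = 6, maximum P = 54

Feasible corners and P = -3u + 9v:
  (0, 6) → P = 54
  (0, 19/9) → P = 19
  (140/23, 173/23) → P = 1137/23

The binding constraints are u = 0 and u - 4v = -24.
Solving simultaneously gives u = 0, v = 6.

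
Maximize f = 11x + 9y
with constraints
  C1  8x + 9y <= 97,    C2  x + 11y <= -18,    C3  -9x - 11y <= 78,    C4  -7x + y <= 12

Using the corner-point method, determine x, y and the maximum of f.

Vertices and f = 11x + 9y:
  (1229/79, -241/79) → f = 11350/79
  (1769/7, -1497/7) → f = 5986/7
  (-25/13, -19/13) → f = -446/13
  (-105/43, -219/43) → f = -3126/43

The binding constraints are 8x + 9y = 97 and -9x - 11y = 78.
Solving simultaneously gives x = 1769/7, y = -1497/7.

x = 1769/7, y = -1497/7, maximum f = 5986/7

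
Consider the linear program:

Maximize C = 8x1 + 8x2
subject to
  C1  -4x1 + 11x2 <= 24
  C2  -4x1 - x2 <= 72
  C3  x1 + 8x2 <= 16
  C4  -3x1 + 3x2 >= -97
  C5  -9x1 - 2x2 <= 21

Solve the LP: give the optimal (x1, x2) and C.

x1 = 824/27, x2 = -49/27, maximum C = 6200/27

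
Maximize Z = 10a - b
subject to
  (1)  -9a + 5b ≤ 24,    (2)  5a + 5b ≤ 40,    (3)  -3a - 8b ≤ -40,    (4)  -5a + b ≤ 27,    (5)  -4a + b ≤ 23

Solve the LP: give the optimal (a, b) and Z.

a = 24/5, b = 16/5, maximum Z = 224/5

Feasible corners and Z = 10a - b:
  (8/7, 48/7) → Z = 32/7
  (8/87, 144/29) → Z = -352/87
  (24/5, 16/5) → Z = 224/5

The binding constraints are 5a + 5b = 40 and -3a - 8b = -40.
Solving simultaneously gives a = 24/5, b = 16/5.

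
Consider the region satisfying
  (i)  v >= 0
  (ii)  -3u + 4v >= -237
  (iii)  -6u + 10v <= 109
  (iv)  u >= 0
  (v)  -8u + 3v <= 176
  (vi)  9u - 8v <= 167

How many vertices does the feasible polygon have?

4

The feasible vertices (each the meet of two boundaries and inside every other half-plane) are:
  (0, 0)
  (167/9, 0)
  (0, 109/10)
  (1271/21, 661/14)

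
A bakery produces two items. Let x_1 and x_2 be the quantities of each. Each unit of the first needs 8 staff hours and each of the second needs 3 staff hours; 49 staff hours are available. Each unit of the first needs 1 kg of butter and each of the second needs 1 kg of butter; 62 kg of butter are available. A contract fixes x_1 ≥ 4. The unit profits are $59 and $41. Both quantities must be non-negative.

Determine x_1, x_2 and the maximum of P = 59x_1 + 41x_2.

Corner points and P = 59x_1 + 41x_2:
  (49/8, 0) → P = 2891/8
  (4, 0) → P = 236
  (4, 17/3) → P = 1405/3

The binding constraints are 8x_1 + 3x_2 = 49 and x_1 = 4.
Solving simultaneously gives x_1 = 4, x_2 = 17/3.

x_1 = 4, x_2 = 17/3, maximum P = 1405/3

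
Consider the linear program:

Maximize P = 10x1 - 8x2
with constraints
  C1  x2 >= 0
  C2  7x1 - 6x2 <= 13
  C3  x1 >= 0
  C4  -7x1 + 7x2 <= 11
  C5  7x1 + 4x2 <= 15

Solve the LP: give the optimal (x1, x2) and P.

x1 = 71/35, x2 = 1/5, maximum P = 654/35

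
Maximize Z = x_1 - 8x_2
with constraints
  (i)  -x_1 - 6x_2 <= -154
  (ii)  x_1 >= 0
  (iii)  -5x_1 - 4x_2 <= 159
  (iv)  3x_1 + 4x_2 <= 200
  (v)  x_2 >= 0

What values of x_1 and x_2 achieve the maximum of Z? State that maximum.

Extreme points and Z = x_1 - 8x_2:
  (0, 77/3) → Z = -616/3
  (292/7, 131/7) → Z = -108
  (0, 50) → Z = -400

At the optimal vertex, -x_1 - 6x_2 = -154 and 3x_1 + 4x_2 = 200.
Solving simultaneously gives x_1 = 292/7, x_2 = 131/7.

x_1 = 292/7, x_2 = 131/7, maximum Z = -108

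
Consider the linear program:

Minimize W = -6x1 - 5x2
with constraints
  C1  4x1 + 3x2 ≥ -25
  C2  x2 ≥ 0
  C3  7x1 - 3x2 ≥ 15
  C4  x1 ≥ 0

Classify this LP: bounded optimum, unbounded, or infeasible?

From the feasible point (15/7, 0), moving in the direction (3, 7) keeps every constraint satisfied while W decreases without bound.

unbounded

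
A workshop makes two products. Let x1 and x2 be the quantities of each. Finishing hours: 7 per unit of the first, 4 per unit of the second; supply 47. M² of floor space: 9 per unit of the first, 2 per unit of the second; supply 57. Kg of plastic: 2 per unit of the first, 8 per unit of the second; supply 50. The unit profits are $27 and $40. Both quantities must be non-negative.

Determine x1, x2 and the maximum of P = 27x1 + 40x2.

x1 = 11/3, x2 = 16/3, maximum P = 937/3

Extreme points and P = 27x1 + 40x2:
  (0, 0) → P = 0
  (0, 25/4) → P = 250
  (19/3, 0) → P = 171
  (67/11, 12/11) → P = 2289/11
  (11/3, 16/3) → P = 937/3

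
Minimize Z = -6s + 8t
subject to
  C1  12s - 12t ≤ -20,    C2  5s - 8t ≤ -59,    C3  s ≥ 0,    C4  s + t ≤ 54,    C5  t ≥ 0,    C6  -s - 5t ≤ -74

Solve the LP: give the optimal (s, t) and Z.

s = 137/9, t = 152/9, minimum Z = 394/9

Corner points and Z = -6s + 8t:
  (137/9, 152/9) → Z = 394/9
  (157/6, 167/6) → Z = 197/3
  (9, 13) → Z = 50
  (0, 54) → Z = 432
  (0, 74/5) → Z = 592/5

The binding constraints are 12s - 12t = -20 and 5s - 8t = -59.
Solving simultaneously gives s = 137/9, t = 152/9.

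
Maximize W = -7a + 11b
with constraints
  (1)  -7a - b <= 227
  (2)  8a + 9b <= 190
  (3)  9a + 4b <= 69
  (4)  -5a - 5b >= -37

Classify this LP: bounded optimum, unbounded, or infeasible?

Extreme points and W = -7a + 11b:
  (-586/15, 697/15) → W = 3923/5
  (197/25, -12/25) → W = -1511/25
The feasible region has finitely many vertices and no improving ray; the maximum is 3923/5 at (-586/15, 697/15).

bounded optimum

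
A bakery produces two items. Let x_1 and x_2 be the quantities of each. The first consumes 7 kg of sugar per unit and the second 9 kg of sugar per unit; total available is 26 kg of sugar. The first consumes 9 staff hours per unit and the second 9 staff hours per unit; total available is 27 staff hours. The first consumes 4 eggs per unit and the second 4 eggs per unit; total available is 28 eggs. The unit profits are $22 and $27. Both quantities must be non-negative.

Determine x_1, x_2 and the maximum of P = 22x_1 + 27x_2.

Corner points and P = 22x_1 + 27x_2:
  (0, 0) → P = 0
  (0, 26/9) → P = 78
  (3, 0) → P = 66
  (1/2, 5/2) → P = 157/2

x_1 = 1/2, x_2 = 5/2, maximum P = 157/2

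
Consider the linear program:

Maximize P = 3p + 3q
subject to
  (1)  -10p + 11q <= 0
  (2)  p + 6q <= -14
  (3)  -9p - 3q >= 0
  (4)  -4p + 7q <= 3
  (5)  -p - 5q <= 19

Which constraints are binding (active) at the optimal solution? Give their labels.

(2) and (3)

Vertices and P = 3p + 3q:
  (-154/71, -140/71) → P = -882/71
  (-209/61, -190/61) → P = -1197/61
  (14/17, -42/17) → P = -84/17
  (19/14, -57/14) → P = -57/7

The maximum is at (14/17, -42/17). Substituting into each constraint, equality holds for (2) and (3); the remaining constraints have slack.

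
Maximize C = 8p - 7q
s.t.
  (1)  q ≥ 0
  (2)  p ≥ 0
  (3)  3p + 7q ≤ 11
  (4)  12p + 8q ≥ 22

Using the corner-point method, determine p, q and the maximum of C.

Feasible corners and C = 8p - 7q:
  (11/3, 0) → C = 88/3
  (11/6, 0) → C = 44/3
  (11/10, 11/10) → C = 11/10

The optimum lies where q = 0 and 3p + 7q = 11.
Solving simultaneously gives p = 11/3, q = 0.

p = 11/3, q = 0, maximum C = 88/3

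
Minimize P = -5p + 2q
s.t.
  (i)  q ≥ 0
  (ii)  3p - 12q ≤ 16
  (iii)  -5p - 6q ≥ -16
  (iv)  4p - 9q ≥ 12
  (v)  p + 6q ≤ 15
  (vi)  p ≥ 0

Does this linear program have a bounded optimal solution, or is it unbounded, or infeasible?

Feasible corners and P = -5p + 2q:
  (16/5, 0) → P = -16
  (3, 0) → P = -15
  (72/23, 4/69) → P = -1072/69
The feasible region has finitely many vertices and no improving ray; the minimum is -16 at (16/5, 0).

bounded optimum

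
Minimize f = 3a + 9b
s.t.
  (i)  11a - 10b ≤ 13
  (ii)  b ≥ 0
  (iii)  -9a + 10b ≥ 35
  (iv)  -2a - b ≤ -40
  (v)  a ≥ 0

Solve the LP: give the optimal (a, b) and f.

The feasible region is unbounded (it extends along (0, 1), (10, 11)), but f strictly increases along every unbounded feasible direction, so there is no improving ray and the minimum is attained at a vertex.

At the optimal vertex, -9a + 10b = 35 and -2a - b = -40.
Solving simultaneously gives a = 365/29, b = 430/29.

a = 365/29, b = 430/29, minimum f = 4965/29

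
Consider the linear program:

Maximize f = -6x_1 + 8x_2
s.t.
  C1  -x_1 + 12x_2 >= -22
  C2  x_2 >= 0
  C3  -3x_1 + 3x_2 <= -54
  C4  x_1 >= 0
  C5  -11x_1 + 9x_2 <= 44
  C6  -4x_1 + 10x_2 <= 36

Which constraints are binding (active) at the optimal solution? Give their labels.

C3 and C6

Extreme points and f = -6x_1 + 8x_2:
  (22, 0) → f = -132
  (18, 0) → f = -108
  (36, 18) → f = -72
The feasible region is unbounded (it extends along (12, 1), (5, 2)), but f strictly decreases along every unbounded feasible direction, so there is no improving ray and the maximum is attained at a vertex.

The maximum is at (36, 18). Substituting into each constraint, equality holds for C3 and C6; the remaining constraints have slack.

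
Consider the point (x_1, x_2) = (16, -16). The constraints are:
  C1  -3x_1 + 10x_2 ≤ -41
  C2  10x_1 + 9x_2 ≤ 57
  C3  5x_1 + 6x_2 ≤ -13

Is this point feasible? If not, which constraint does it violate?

feasible

C1: -208 ≤ -41 ✓
C2: 16 ≤ 57 ✓
C3: -16 ≤ -13 ✓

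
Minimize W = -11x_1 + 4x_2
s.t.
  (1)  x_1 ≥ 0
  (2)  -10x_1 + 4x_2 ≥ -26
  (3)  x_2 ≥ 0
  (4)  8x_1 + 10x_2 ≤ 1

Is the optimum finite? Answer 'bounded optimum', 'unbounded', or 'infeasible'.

bounded optimum

Vertices and W = -11x_1 + 4x_2:
  (0, 0) → W = 0
  (0, 1/10) → W = 2/5
  (1/8, 0) → W = -11/8
The feasible region has finitely many vertices and no improving ray; the minimum is -11/8 at (1/8, 0).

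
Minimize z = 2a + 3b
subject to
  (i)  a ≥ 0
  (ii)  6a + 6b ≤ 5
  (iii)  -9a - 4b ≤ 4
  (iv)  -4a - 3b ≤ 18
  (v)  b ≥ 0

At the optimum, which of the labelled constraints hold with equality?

Extreme points and z = 2a + 3b:
  (0, 5/6) → z = 5/2
  (0, 0) → z = 0
  (5/6, 0) → z = 5/3

The minimum is at (0, 0). Substituting into each constraint, equality holds for (i) and (v); the remaining constraints have slack.

(i) and (v)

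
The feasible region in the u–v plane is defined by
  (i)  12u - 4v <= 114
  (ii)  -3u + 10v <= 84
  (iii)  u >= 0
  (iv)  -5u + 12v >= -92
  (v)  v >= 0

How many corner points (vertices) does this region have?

Pairwise boundary intersections that survive every other constraint:
  (41/3, 25/2)
  (19/2, 0)
  (0, 42/5)
  (0, 0)

4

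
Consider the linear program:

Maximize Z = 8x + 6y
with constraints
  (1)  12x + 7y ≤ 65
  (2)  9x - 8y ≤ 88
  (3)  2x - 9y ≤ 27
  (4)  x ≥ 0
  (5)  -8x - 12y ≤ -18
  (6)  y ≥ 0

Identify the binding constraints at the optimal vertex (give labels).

(1) and (4)

Vertices and Z = 8x + 6y:
  (0, 65/7) → Z = 390/7
  (65/12, 0) → Z = 130/3
  (0, 3/2) → Z = 9
  (9/4, 0) → Z = 18

The maximum is at (0, 65/7). Substituting into each constraint, equality holds for (1) and (4); the remaining constraints have slack.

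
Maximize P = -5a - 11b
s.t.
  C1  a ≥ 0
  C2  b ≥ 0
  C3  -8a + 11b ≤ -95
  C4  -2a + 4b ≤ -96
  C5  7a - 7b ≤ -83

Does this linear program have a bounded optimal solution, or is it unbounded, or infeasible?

infeasible

The boundaries b = 0 and -2a + 4b = -96 meet at (48, 0), but that point violates 7a - 7b ≤ -83. Every candidate vertex is excluded by some other constraint, so the feasible region is empty.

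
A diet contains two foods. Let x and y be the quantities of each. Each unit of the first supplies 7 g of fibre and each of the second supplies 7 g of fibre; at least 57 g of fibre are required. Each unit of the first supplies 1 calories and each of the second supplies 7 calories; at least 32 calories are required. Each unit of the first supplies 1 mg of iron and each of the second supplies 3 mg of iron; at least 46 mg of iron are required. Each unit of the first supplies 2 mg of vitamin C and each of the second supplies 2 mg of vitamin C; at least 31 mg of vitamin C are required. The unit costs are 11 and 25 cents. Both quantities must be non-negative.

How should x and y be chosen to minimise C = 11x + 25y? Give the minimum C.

Extreme points and C = 11x + 25y:
  (0, 31/2) → C = 775/2
  (46, 0) → C = 506
  (1/4, 61/4) → C = 384
The feasible region is unbounded (it extends along (0, 1), (1, 0)), but C strictly increases along every unbounded feasible direction, so there is no improving ray and the minimum is attained at a vertex.

x = 1/4, y = 61/4, minimum C = 384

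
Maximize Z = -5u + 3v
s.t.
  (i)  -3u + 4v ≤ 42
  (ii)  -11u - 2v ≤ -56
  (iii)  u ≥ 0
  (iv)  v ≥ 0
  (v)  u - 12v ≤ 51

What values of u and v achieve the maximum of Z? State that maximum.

u = 14/5, v = 63/5, maximum Z = 119/5

Vertices and Z = -5u + 3v:
  (14/5, 63/5) → Z = 119/5
  (56/11, 0) → Z = -280/11
  (51, 0) → Z = -255
The feasible region is unbounded (it extends along (12, 1), (4, 3)), but Z strictly decreases along every unbounded feasible direction, so there is no improving ray and the maximum is attained at a vertex.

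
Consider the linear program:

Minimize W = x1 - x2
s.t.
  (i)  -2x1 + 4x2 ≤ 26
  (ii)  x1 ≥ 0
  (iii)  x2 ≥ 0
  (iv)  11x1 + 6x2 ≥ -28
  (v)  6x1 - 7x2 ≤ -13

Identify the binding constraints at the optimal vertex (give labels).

Vertices and W = x1 - x2:
  (0, 13/2) → W = -13/2
  (13, 13) → W = 0
  (0, 13/7) → W = -13/7

The minimum is at (0, 13/2). Substituting into each constraint, equality holds for (i) and (ii); the remaining constraints have slack.

(i) and (ii)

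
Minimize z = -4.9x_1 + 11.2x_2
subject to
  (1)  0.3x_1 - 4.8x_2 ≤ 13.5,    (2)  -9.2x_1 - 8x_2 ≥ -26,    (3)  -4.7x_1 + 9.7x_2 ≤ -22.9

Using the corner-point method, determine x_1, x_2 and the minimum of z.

x_1 = 5, x_2 = -2.5, minimum z = -52.5

Corner points and z = -4.9x_1 + 11.2x_2:
  (5, -5/2) → z = -105/2
  (-701/655, -1886/655) → z = -176883/6550
  (1555/453, -316/453) → z = -111587/4530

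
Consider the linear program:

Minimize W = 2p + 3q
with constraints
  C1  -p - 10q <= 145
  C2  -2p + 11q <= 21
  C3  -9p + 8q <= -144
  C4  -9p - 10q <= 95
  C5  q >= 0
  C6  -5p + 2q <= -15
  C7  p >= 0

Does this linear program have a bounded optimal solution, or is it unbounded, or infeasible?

Corner points and W = 2p + 3q:
  (1752/83, 477/83) → W = 4935/83
  (16, 0) → W = 32
The feasible region has finitely many vertices and no improving ray; the minimum is 32 at (16, 0).

bounded optimum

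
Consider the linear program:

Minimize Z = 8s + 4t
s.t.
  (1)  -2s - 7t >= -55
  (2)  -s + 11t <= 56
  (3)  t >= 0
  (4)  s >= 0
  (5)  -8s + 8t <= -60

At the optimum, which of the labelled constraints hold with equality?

(3) and (5)

Feasible corners and Z = 8s + 4t:
  (55/2, 0) → Z = 220
  (215/18, 40/9) → Z = 340/3
  (15/2, 0) → Z = 60

The minimum is at (15/2, 0). Substituting into each constraint, equality holds for (3) and (5); the remaining constraints have slack.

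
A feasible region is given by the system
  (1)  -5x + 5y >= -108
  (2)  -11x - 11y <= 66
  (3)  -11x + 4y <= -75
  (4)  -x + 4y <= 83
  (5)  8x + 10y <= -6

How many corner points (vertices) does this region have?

4

The feasible vertices (each the meet of two boundaries and inside every other half-plane) are:
  (39/5, -69/5)
  (35/3, -149/15)
  (17/5, -47/5)
  (363/71, -333/71)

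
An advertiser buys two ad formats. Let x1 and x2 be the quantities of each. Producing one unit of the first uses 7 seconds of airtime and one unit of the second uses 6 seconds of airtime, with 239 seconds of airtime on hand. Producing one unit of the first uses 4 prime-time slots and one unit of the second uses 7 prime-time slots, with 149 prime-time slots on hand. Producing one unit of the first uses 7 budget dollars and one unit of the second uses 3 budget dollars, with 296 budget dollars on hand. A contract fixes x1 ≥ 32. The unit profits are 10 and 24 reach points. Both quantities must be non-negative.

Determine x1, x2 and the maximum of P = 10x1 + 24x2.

Feasible corners and P = 10x1 + 24x2:
  (239/7, 0) → P = 2390/7
  (32, 0) → P = 320
  (32, 5/2) → P = 380

At the optimal vertex, 7x1 + 6x2 = 239 and x1 = 32.
Solving simultaneously gives x1 = 32, x2 = 5/2.

x1 = 32, x2 = 5/2, maximum P = 380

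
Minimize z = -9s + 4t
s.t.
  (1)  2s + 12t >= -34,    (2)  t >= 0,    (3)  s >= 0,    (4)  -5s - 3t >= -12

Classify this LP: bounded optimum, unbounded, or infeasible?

Extreme points and z = -9s + 4t:
  (0, 0) → z = 0
  (12/5, 0) → z = -108/5
  (0, 4) → z = 16
The feasible region has finitely many vertices and no improving ray; the minimum is -108/5 at (12/5, 0).

bounded optimum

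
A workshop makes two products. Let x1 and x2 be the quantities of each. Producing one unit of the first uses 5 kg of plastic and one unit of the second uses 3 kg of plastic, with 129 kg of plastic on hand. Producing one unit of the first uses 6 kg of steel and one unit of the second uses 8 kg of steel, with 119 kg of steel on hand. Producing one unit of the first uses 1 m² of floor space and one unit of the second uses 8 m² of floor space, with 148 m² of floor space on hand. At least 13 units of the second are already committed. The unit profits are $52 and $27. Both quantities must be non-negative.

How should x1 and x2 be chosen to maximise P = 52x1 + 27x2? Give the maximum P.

x1 = 5/2, x2 = 13, maximum P = 481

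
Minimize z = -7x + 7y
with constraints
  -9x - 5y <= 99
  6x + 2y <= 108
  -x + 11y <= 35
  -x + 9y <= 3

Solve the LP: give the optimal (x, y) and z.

x = 123/2, y = -261/2, minimum z = -1344

Extreme points and z = -7x + 7y:
  (123/2, -261/2) → z = -1344
  (-453/43, -36/43) → z = 2919/43
  (69/4, 9/4) → z = -105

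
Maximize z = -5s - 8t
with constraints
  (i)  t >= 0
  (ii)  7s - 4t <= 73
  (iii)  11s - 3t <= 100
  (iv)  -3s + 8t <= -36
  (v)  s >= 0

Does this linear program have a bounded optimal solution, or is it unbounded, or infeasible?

The boundaries t = 0 and 11s - 3t = 100 meet at (100/11, 0), but that point violates -3s + 8t ≤ -36. Every candidate vertex is excluded by some other constraint, so the feasible region is empty.

infeasible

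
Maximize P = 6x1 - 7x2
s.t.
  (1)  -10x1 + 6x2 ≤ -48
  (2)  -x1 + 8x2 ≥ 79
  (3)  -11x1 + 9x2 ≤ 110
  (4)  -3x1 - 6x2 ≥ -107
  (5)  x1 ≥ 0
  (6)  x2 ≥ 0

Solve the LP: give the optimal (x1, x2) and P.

Extreme points and P = 6x1 - 7x2:
  (429/37, 419/37) → P = -359/37
  (155/13, 463/39) → P = -451/39
  (191/15, 172/15) → P = -58/15

The optimum lies where -x1 + 8x2 = 79 and -3x1 - 6x2 = -107.
Solving simultaneously gives x1 = 191/15, x2 = 172/15.

x1 = 191/15, x2 = 172/15, maximum P = -58/15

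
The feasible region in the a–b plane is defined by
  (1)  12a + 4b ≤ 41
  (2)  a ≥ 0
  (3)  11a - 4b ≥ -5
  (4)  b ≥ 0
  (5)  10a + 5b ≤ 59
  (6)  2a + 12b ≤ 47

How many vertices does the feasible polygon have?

Intersecting each pair of boundary lines and keeping only the points that satisfy every inequality leaves:
  (41/12, 0)
  (38/17, 241/68)
  (0, 5/4)
  (0, 0)
  (32/35, 527/140)

5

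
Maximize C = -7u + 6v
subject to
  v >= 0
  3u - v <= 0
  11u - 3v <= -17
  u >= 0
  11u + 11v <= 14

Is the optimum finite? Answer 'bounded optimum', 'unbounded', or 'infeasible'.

The boundaries v = 0 and 3u - v = 0 meet at (0, 0), but that point violates 11u - 3v ≤ -17. Every candidate vertex is excluded by some other constraint, so the feasible region is empty.

infeasible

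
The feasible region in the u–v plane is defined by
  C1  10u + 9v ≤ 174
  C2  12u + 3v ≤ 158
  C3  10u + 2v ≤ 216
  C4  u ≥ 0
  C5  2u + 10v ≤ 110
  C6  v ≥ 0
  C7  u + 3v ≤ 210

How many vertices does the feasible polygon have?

Pairwise boundary intersections that survive every other constraint:
  (150/13, 254/39)
  (375/41, 376/41)
  (79/6, 0)
  (0, 11)
  (0, 0)

5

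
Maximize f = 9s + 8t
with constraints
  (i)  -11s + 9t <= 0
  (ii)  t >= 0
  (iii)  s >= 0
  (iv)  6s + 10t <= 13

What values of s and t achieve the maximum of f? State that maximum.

Vertices and f = 9s + 8t:
  (0, 0) → f = 0
  (117/164, 143/164) → f = 2197/164
  (13/6, 0) → f = 39/2

At the optimal vertex, t = 0 and 6s + 10t = 13.
Solving simultaneously gives s = 13/6, t = 0.

s = 13/6, t = 0, maximum f = 39/2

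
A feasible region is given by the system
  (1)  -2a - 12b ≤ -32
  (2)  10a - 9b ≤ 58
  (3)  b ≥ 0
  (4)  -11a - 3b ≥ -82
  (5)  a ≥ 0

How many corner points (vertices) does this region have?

3

Intersecting each pair of boundary lines and keeping only the points that satisfy every inequality leaves:
  (148/21, 94/63)
  (0, 8/3)
  (0, 82/3)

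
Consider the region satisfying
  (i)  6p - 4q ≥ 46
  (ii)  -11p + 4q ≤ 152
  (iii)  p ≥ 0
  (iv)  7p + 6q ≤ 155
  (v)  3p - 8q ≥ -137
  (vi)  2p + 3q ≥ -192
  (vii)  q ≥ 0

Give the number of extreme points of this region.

3

The feasible vertices (each the meet of two boundaries and inside every other half-plane) are:
  (14, 19/2)
  (23/3, 0)
  (155/7, 0)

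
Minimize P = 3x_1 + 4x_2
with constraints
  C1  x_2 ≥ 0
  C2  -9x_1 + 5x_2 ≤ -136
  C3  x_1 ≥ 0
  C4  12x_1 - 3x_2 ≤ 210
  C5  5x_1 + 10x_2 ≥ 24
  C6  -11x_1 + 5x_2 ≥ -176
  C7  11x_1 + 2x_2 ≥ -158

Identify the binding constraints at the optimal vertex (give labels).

C1 and C2

Corner points and P = 3x_1 + 4x_2:
  (136/9, 0) → P = 136/3
  (16, 0) → P = 48
  (214/11, 86/11) → P = 986/11
  (58/3, 22/3) → P = 262/3

The minimum is at (136/9, 0). Substituting into each constraint, equality holds for C1 and C2; the remaining constraints have slack.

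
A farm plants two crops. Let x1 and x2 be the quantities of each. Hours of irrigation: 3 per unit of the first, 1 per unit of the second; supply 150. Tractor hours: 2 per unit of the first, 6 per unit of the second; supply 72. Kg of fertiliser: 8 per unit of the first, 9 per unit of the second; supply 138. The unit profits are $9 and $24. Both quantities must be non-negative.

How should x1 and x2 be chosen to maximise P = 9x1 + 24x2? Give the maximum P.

Feasible corners and P = 9x1 + 24x2:
  (0, 0) → P = 0
  (0, 12) → P = 288
  (69/4, 0) → P = 621/4
  (6, 10) → P = 294

At the optimal vertex, 2x1 + 6x2 = 72 and 8x1 + 9x2 = 138.
Solving simultaneously gives x1 = 6, x2 = 10.

x1 = 6, x2 = 10, maximum P = 294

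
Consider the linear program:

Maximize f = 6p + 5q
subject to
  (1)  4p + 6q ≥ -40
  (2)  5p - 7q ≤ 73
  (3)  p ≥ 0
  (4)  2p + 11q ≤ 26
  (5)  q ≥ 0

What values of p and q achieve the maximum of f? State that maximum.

p = 13, q = 0, maximum f = 78

Extreme points and f = 6p + 5q:
  (0, 26/11) → f = 130/11
  (0, 0) → f = 0
  (13, 0) → f = 78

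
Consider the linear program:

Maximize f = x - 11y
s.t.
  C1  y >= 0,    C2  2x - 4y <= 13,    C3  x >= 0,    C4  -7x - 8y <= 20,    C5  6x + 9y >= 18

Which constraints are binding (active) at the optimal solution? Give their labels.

Extreme points and f = x - 11y:
  (13/2, 0) → f = 13/2
  (3, 0) → f = 3
  (0, 2) → f = -22
The feasible region is unbounded (it extends along (0, 1), (2, 1)), but f strictly decreases along every unbounded feasible direction, so there is no improving ray and the maximum is attained at a vertex.

The maximum is at (13/2, 0). Substituting into each constraint, equality holds for C1 and C2; the remaining constraints have slack.

C1 and C2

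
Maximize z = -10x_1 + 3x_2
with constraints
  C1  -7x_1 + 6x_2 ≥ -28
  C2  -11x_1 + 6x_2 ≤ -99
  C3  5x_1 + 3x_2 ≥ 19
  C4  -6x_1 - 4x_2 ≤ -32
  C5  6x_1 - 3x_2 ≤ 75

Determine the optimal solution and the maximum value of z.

x_1 = 71/4, x_2 = 385/24, maximum z = -1035/8

Extreme points and z = -10x_1 + 3x_2:
  (71/4, 385/24) → z = -1035/8
  (122/5, 119/5) → z = -863/5
  (51, 77) → z = -279

The optimum lies where -7x_1 + 6x_2 = -28 and -11x_1 + 6x_2 = -99.
Solving simultaneously gives x_1 = 71/4, x_2 = 385/24.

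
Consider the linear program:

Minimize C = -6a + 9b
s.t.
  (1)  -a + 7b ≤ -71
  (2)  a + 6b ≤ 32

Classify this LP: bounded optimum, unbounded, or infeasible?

unbounded

From the feasible point (50, -3), moving in the direction (6, -1) keeps every constraint satisfied while C decreases without bound.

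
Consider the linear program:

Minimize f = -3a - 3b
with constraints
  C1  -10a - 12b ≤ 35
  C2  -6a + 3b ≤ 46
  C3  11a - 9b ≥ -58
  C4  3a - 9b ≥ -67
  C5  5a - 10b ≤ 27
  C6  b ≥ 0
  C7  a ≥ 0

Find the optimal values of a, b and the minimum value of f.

Feasible corners and f = -3a - 3b:
  (9/8, 563/72) → f = -161/6
  (0, 58/9) → f = -58/3
  (913/15, 416/15) → f = -1329/5
  (27/5, 0) → f = -81/5
  (0, 0) → f = 0

a = 913/15, b = 416/15, minimum f = -1329/5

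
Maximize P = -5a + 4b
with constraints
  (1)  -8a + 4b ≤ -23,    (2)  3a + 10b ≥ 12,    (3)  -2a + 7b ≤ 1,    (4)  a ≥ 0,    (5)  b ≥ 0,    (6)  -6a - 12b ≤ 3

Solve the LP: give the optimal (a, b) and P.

Corner points and P = -5a + 4b:
  (139/46, 27/92) → P = -641/46
  (55/16, 9/8) → P = -203/16
  (4, 0) → P = -20
The feasible region is unbounded (it extends along (7, 2), (1, 0)), but P strictly decreases along every unbounded feasible direction, so there is no improving ray and the maximum is attained at a vertex.

a = 55/16, b = 9/8, maximum P = -203/16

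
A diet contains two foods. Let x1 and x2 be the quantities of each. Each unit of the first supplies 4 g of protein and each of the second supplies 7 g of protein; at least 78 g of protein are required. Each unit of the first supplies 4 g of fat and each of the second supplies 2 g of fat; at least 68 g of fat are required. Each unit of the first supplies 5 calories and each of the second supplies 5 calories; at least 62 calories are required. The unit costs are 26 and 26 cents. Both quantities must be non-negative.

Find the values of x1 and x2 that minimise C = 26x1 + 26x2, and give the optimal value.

Vertices and C = 26x1 + 26x2:
  (0, 34) → C = 884
  (39/2, 0) → C = 507
  (16, 2) → C = 468
The feasible region is unbounded (it extends along (0, 1), (1, 0)), but C strictly increases along every unbounded feasible direction, so there is no improving ray and the minimum is attained at a vertex.

x1 = 16, x2 = 2, minimum C = 468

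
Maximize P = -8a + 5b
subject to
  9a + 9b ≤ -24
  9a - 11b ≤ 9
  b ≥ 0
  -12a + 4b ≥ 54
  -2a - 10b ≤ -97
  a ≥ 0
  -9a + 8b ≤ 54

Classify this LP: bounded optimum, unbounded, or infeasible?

infeasible

The boundaries a = 0 and -9a + 8b = 54 meet at (0, 27/4), but that point violates 9a + 9b ≤ -24. Every candidate vertex is excluded by some other constraint, so the feasible region is empty.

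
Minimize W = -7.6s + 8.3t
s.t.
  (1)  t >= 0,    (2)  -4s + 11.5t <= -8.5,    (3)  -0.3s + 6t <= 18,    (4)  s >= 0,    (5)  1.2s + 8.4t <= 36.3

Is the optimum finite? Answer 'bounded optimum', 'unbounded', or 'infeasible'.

bounded optimum

Vertices and W = -7.6s + 8.3t:
  (2.125, 0) → W = -16.15
  (30.25, 0) → W = -229.9
  (3259/316, 225/79) → W = -21623/395
The feasible region has finitely many vertices and no improving ray; the minimum is -229.9 at (30.25, 0).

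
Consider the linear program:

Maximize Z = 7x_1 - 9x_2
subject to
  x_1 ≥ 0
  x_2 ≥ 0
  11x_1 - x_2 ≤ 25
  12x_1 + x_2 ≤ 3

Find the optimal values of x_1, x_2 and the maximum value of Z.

x_1 = 1/4, x_2 = 0, maximum Z = 7/4

At the optimal vertex, x_2 = 0 and 12x_1 + x_2 = 3.
Solving simultaneously gives x_1 = 1/4, x_2 = 0.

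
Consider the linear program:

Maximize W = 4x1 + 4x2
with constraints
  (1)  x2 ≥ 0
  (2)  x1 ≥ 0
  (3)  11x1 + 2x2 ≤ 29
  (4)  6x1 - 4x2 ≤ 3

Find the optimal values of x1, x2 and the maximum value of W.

x1 = 0, x2 = 29/2, maximum W = 58

The optimum lies where x1 = 0 and 11x1 + 2x2 = 29.
Solving simultaneously gives x1 = 0, x2 = 29/2.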